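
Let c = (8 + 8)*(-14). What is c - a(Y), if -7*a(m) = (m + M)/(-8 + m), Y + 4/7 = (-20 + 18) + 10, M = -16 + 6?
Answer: -3127/14 ≈ -223.36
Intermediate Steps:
M = -10
Y = 52/7 (Y = -4/7 + ((-20 + 18) + 10) = -4/7 + (-2 + 10) = -4/7 + 8 = 52/7 ≈ 7.4286)
c = -224 (c = 16*(-14) = -224)
a(m) = -(-10 + m)/(7*(-8 + m)) (a(m) = -(m - 10)/(7*(-8 + m)) = -(-10 + m)/(7*(-8 + m)))
c - a(Y) = -224 - (10 - 1*52/7)/(7*(-8 + 52/7)) = -224 - (10 - 52/7)/(7*(-4/7)) = -224 - (-7)*18/(7*4*7) = -224 - 1*(-9/14) = -224 + 9/14 = -3127/14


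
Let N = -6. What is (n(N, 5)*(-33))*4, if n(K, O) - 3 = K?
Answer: 396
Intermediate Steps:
n(K, O) = 3 + K
(n(N, 5)*(-33))*4 = ((3 - 6)*(-33))*4 = -3*(-33)*4 = 99*4 = 396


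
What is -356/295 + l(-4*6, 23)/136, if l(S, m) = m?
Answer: -41631/40120 ≈ -1.0377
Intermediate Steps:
-356/295 + l(-4*6, 23)/136 = -356/295 + 23/136 = -41631/40120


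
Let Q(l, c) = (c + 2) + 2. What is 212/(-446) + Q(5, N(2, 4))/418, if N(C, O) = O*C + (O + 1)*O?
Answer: -18586/46607 ≈ -0.39878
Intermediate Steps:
N(C, O) = C*O + O*(1 + O) (N(C, O) = C*O + (1 + O)*O = C*O + O*(1 + O))
Q(l, c) = 4 + c (Q(l, c) = (2 + c) + 2 = 4 + c)
212/(-446) + Q(5, N(2, 4))/418 = 212/(-446) + (4 + 4*(1 + 2 + 4))/418 = 212*(-1/446) + (4 + 4*7)*(1/418) = -106/223 + (4 + 28)*(1/418) = -106/223 + 32*(1/418) = -106/223 + 16/209 = -18586/46607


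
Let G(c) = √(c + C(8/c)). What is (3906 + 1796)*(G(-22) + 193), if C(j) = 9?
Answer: 1100486 + 5702*I*√13 ≈ 1.1005e+6 + 20559.0*I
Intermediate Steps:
G(c) = √(9 + c) (G(c) = √(c + 9) = √(9 + c))
(3906 + 1796)*(G(-22) + 193) = (3906 + 1796)*(√(9 - 22) + 193) = 5702*(√(-13) + 193) = 5702*(I*√13 + 193) = 5702*(193 + I*√13) = 1100486 + 5702*I*√13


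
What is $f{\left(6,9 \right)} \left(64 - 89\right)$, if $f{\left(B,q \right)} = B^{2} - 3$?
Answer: $-825$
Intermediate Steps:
$f{\left(B,q \right)} = -3 + B^{2}$ ($f{\left(B,q \right)} = B^{2} - 3 = -3 + B^{2}$)
$f{\left(6,9 \right)} \left(64 - 89\right) = \left(-3 + 6^{2}\right) \left(64 - 89\right) = \left(-3 + 36\right) \left(-25\right) = 33 \left(-25\right) = -825$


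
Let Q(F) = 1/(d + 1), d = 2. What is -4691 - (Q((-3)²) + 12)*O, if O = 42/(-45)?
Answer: -210577/45 ≈ -4679.5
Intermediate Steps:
Q(F) = ⅓ (Q(F) = 1/(2 + 1) = 1/3 = ⅓)
O = -14/15 (O = 42*(-1/45) = -14/15 ≈ -0.93333)
-4691 - (Q((-3)²) + 12)*O = -4691 - (⅓ + 12)*(-14)/15 = -4691 - 37*(-14)/(3*15) = -4691 - 1*(-518/45) = -4691 + 518/45 = -210577/45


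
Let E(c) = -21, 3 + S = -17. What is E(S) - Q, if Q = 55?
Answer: -76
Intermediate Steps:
S = -20 (S = -3 - 17 = -20)
E(S) - Q = -21 - 1*55 = -21 - 55 = -76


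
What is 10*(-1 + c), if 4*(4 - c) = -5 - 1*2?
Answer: 95/2 ≈ 47.500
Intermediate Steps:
c = 23/4 (c = 4 - (-5 - 1*2)/4 = 4 - (-5 - 2)/4 = 4 - ¼*(-7) = 4 + 7/4 = 23/4 ≈ 5.7500)
10*(-1 + c) = 10*(-1 + 23/4) = 10*(19/4) = 95/2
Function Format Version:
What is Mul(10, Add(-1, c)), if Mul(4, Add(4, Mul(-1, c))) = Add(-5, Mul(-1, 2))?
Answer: Rational(95, 2) ≈ 47.500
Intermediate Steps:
c = Rational(23, 4) (c = Add(4, Mul(Rational(-1, 4), Add(-5, Mul(-1, 2)))) = Add(4, Mul(Rational(-1, 4), Add(-5, -2))) = Add(4, Mul(Rational(-1, 4), -7)) = Add(4, Rational(7, 4)) = Rational(23, 4) ≈ 5.7500)
Mul(10, Add(-1, c)) = Mul(10, Add(-1, Rational(23, 4))) = Mul(10, Rational(19, 4)) = Rational(95, 2)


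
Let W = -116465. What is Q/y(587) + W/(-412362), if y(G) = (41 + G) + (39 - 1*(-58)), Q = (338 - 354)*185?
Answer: -227230879/59792490 ≈ -3.8003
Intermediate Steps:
Q = -2960 (Q = -16*185 = -2960)
y(G) = 138 + G (y(G) = (41 + G) + (39 + 58) = (41 + G) + 97 = 138 + G)
Q/y(587) + W/(-412362) = -2960/(138 + 587) - 116465/(-412362) = -2960/725 - 116465*(-1/412362) = -2960*1/725 + 116465/412362 = -592/145 + 116465/412362 = -227230879/59792490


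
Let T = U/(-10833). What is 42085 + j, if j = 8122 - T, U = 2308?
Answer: 543894739/10833 ≈ 50207.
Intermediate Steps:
T = -2308/10833 (T = 2308/(-10833) = 2308*(-1/10833) = -2308/10833 ≈ -0.21305)
j = 87987934/10833 (j = 8122 - 1*(-2308/10833) = 8122 + 2308/10833 = 87987934/10833 ≈ 8122.2)
42085 + j = 42085 + 87987934/10833 = 543894739/10833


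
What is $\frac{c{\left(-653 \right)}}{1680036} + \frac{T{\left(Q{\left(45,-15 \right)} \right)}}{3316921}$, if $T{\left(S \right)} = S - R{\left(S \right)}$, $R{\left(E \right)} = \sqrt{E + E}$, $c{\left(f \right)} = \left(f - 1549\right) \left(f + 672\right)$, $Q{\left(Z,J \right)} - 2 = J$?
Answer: $- \frac{23132530211}{928757781526} - \frac{i \sqrt{26}}{3316921} \approx -0.024907 - 1.5373 \cdot 10^{-6} i$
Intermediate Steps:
$Q{\left(Z,J \right)} = 2 + J$
$c{\left(f \right)} = \left(-1549 + f\right) \left(672 + f\right)$
$R{\left(E \right)} = \sqrt{2} \sqrt{E}$ ($R{\left(E \right)} = \sqrt{2 E} = \sqrt{2} \sqrt{E}$)
$T{\left(S \right)} = S - \sqrt{2} \sqrt{S}$
$\frac{c{\left(-653 \right)}}{1680036} + \frac{T{\left(Q{\left(45,-15 \right)} \right)}}{3316921} = \frac{-1040928 + \left(-653\right)^{2} - -572681}{1680036} + \frac{\left(2 - 15\right) - \sqrt{2} \sqrt{2 - 15}}{3316921} = \left(-1040928 + 426409 + 572681\right) \frac{1}{1680036} + \left(-13 - \sqrt{2} \sqrt{-13}\right) \frac{1}{3316921} = \left(-41838\right) \frac{1}{1680036} + \left(-13 - \sqrt{2} i \sqrt{13}\right) \frac{1}{3316921} = - \frac{6973}{280006} + \left(-13 - i \sqrt{26}\right) \frac{1}{3316921} = - \frac{6973}{280006} - \left(\frac{13}{3316921} + \frac{i \sqrt{26}}{3316921}\right) = - \frac{23132530211}{928757781526} - \frac{i \sqrt{26}}{3316921}$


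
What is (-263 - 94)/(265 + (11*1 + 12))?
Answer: -119/96 ≈ -1.2396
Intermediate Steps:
(-263 - 94)/(265 + (11*1 + 12)) = -357/(265 + (11 + 12)) = -357/(265 + 23) = -357/288 = -357*1/288 = -119/96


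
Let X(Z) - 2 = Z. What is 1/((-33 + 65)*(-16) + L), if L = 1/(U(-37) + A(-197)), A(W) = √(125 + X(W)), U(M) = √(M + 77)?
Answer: (2*√10 + I*√70)/(1 - 1024*√10 - 512*I*√70) ≈ -0.0019533 + 2.9021e-7*I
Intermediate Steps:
U(M) = √(77 + M)
X(Z) = 2 + Z
A(W) = √(127 + W) (A(W) = √(125 + (2 + W)) = √(127 + W))
L = 1/(2*√10 + I*√70) (L = 1/(√(77 - 37) + √(127 - 197)) = 1/(√40 + √(-70)) = 1/(2*√10 + I*√70) ≈ 0.057496 - 0.07606*I)
1/((-33 + 65)*(-16) + L) = 1/((-33 + 65)*(-16) + 1/(2*√10 + I*√70)) = 1/(32*(-16) + 1/(2*√10 + I*√70)) = 1/(-512 + 1/(2*√10 + I*√70))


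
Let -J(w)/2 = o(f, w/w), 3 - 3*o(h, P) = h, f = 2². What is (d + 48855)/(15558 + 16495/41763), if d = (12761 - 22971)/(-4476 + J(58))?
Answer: 13697384053590/4361874116537 ≈ 3.1403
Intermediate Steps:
f = 4
o(h, P) = 1 - h/3
J(w) = ⅔ (J(w) = -2*(1 - ⅓*4) = -2*(1 - 4/3) = -2*(-⅓) = ⅔)
d = 15315/6713 (d = (12761 - 22971)/(-4476 + ⅔) = -10210/(-13426/3) = -10210*(-3/13426) = 15315/6713 ≈ 2.2814)
(d + 48855)/(15558 + 16495/41763) = (15315/6713 + 48855)/(15558 + 16495/41763) = 327978930/(6713*(15558 + 16495*(1/41763))) = 327978930/(6713*(15558 + 16495/41763)) = 327978930/(6713*(649765249/41763)) = (327978930/6713)*(41763/649765249) = 13697384053590/4361874116537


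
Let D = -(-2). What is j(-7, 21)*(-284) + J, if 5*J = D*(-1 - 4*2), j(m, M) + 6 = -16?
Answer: 31222/5 ≈ 6244.4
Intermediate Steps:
j(m, M) = -22 (j(m, M) = -6 - 16 = -22)
D = 2 (D = -1*(-2) = 2)
J = -18/5 (J = (2*(-1 - 4*2))/5 = (2*(-1 - 8))/5 = (2*(-9))/5 = (1/5)*(-18) = -18/5 ≈ -3.6000)
j(-7, 21)*(-284) + J = -22*(-284) - 18/5 = 6248 - 18/5 = 31222/5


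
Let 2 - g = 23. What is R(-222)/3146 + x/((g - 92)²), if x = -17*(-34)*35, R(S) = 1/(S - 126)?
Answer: 22147953071/13979603352 ≈ 1.5843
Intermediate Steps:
R(S) = 1/(-126 + S)
g = -21 (g = 2 - 1*23 = 2 - 23 = -21)
x = 20230 (x = 578*35 = 20230)
R(-222)/3146 + x/((g - 92)²) = 1/(-126 - 222*3146) + 20230/((-21 - 92)²) = (1/3146)/(-348) + 20230/((-113)²) = -1/348*1/3146 + 20230/12769 = -1/1094808 + 20230*(1/12769) = -1/1094808 + 20230/12769 = 22147953071/13979603352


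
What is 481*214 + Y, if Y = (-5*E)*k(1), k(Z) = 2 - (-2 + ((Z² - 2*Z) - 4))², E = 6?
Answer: 104344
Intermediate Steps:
k(Z) = 2 - (-6 + Z² - 2*Z)² (k(Z) = 2 - (-2 + (-4 + Z² - 2*Z))² = 2 - (-6 + Z² - 2*Z)²)
Y = 1410 (Y = (-5*6)*(2 - (6 - 1*1² + 2*1)²) = -30*(2 - (6 - 1*1 + 2)²) = -30*(2 - (6 - 1 + 2)²) = -30*(2 - 1*7²) = -30*(2 - 1*49) = -30*(2 - 49) = -30*(-47) = 1410)
481*214 + Y = 481*214 + 1410 = 102934 + 1410 = 104344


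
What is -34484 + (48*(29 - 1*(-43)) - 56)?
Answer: -31084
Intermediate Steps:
-34484 + (48*(29 - 1*(-43)) - 56) = -34484 + (48*(29 + 43) - 56) = -34484 + (48*72 - 56) = -34484 + (3456 - 56) = -34484 + 3400 = -31084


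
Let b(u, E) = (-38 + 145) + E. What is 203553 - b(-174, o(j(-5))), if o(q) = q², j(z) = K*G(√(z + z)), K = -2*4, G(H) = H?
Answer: 204086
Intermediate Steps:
K = -8
j(z) = -8*√2*√z (j(z) = -8*√(z + z) = -8*√2*√z)
b(u, E) = 107 + E
203553 - b(-174, o(j(-5))) = 203553 - (107 + (-8*√2*√(-5))²) = 203553 - (107 + (-8*√2*I*√5)²) = 203553 - (107 + (-8*I*√10)²) = 203553 - (107 - 640) = 203553 - 1*(-533) = 203553 + 533 = 204086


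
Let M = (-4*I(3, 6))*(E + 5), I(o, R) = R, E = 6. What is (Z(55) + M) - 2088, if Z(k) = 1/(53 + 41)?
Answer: -221087/94 ≈ -2352.0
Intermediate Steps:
Z(k) = 1/94
M = -264 (M = (-4*6)*(6 + 5) = -24*11 = -264)
(Z(55) + M) - 2088 = (1/94 - 264) - 2088 = -24815/94 - 2088 = -221087/94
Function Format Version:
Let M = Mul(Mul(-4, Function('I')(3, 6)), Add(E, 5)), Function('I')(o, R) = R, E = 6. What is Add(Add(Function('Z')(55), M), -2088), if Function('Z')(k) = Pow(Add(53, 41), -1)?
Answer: Rational(-221087, 94) ≈ -2352.0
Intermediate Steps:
Function('Z')(k) = Rational(1, 94) (Function('Z')(k) = Pow(94, -1) = Rational(1, 94))
M = -264 (M = Mul(Mul(-4, 6), Add(6, 5)) = Mul(-24, 11) = -264)
Add(Add(Function('Z')(55), M), -2088) = Add(Add(Rational(1, 94), -264), -2088) = Add(Rational(-24815, 94), -2088) = Rational(-221087, 94)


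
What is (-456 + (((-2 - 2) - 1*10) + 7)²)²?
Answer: 165649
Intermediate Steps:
(-456 + (((-2 - 2) - 1*10) + 7)²)² = (-456 + ((-4 - 10) + 7)²)² = (-456 + (-14 + 7)²)² = (-456 + (-7)²)² = (-456 + 49)² = (-407)² = 165649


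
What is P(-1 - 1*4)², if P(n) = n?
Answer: 25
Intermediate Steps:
P(-1 - 1*4)² = (-1 - 1*4)² = (-1 - 4)² = (-5)² = 25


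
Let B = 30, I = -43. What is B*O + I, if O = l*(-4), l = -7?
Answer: 797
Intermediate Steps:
O = 28 (O = -7*(-4) = 28)
B*O + I = 30*28 - 43 = 840 - 43 = 797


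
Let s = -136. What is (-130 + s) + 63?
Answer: -203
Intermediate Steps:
(-130 + s) + 63 = (-130 - 136) + 63 = -266 + 63 = -203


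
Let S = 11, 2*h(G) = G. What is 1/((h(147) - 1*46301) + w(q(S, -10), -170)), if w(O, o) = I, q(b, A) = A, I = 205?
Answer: -2/92045 ≈ -2.1729e-5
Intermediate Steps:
h(G) = G/2
w(O, o) = 205
1/((h(147) - 1*46301) + w(q(S, -10), -170)) = 1/(((½)*147 - 1*46301) + 205) = 1/((147/2 - 46301) + 205) = 1/(-92455/2 + 205) = 1/(-92045/2) = -2/92045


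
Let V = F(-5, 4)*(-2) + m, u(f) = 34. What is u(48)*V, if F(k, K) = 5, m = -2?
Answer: -408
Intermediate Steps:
V = -12 (V = 5*(-2) - 2 = -10 - 2 = -12)
u(48)*V = 34*(-12) = -408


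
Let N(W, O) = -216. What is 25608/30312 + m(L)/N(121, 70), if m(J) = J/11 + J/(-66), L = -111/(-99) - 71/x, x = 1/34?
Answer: 334933297/198058608 ≈ 1.6911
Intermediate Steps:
x = 1/34 ≈ 0.029412
L = -79625/33 (L = -111/(-99) - 71/1/34 = -111*(-1/99) - 71*34 = 37/33 - 2414 = -79625/33 ≈ -2412.9)
m(J) = 5*J/66 (m(J) = J*(1/11) + J*(-1/66) = J/11 - J/66 = 5*J/66)
25608/30312 + m(L)/N(121, 70) = 25608/30312 + ((5/66)*(-79625/33))/(-216) = 25608*(1/30312) - 398125/2178*(-1/216) = 1067/1263 + 398125/470448 = 334933297/198058608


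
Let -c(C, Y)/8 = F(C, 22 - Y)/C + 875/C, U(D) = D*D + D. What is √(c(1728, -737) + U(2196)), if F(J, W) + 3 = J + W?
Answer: √6252676998/36 ≈ 2196.5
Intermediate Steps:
F(J, W) = -3 + J + W (F(J, W) = -3 + (J + W) = -3 + J + W)
U(D) = D + D² (U(D) = D² + D = D + D²)
c(C, Y) = -7000/C - 8*(19 + C - Y)/C (c(C, Y) = -8*((-3 + C + (22 - Y))/C + 875/C) = -8*((19 + C - Y)/C + 875/C) = -8*(875/C + (19 + C - Y)/C) = -7000/C - 8*(19 + C - Y)/C)
√(c(1728, -737) + U(2196)) = √(8*(-894 - 737 - 1*1728)/1728 + 2196*(1 + 2196)) = √(8*(1/1728)*(-894 - 737 - 1728) + 2196*2197) = √(8*(1/1728)*(-3359) + 4824612) = √(-3359/216 + 4824612) = √(1042112833/216) = √6252676998/36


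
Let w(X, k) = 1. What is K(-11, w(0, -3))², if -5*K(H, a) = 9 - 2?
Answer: 49/25 ≈ 1.9600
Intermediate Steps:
K(H, a) = -7/5 (K(H, a) = -(9 - 2)/5 = -⅕*7 = -7/5)
K(-11, w(0, -3))² = (-7/5)² = 49/25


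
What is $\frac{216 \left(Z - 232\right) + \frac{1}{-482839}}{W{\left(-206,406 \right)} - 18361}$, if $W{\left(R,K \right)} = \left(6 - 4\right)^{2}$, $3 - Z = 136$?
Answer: $\frac{38067026761}{8863475523} \approx 4.2948$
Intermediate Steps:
$Z = -133$ ($Z = 3 - 136 = -133$)
$W{\left(R,K \right)} = 4$ ($W{\left(R,K \right)} = 2^{2} = 4$)
$\frac{216 \left(Z - 232\right) + \frac{1}{-482839}}{W{\left(-206,406 \right)} - 18361} = \frac{216 \left(-133 - 232\right) + \frac{1}{-482839}}{4 - 18361} = \frac{216 \left(-365\right) - \frac{1}{482839}}{-18357} = \left(-78840 - \frac{1}{482839}\right) \left(- \frac{1}{18357}\right) = \left(- \frac{38067026761}{482839}\right) \left(- \frac{1}{18357}\right) = \frac{38067026761}{8863475523}$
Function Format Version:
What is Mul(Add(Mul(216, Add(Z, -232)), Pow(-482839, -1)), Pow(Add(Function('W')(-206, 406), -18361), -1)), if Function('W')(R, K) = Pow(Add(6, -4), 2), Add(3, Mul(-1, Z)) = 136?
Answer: Rational(38067026761, 8863475523) ≈ 4.2948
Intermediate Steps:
Z = -133 (Z = Add(3, Mul(-1, 136)) = Add(3, -136) = -133)
Function('W')(R, K) = 4 (Function('W')(R, K) = Pow(2, 2) = 4)
Mul(Add(Mul(216, Add(Z, -232)), Pow(-482839, -1)), Pow(Add(Function('W')(-206, 406), -18361), -1)) = Mul(Add(Mul(216, Add(-133, -232)), Pow(-482839, -1)), Pow(Add(4, -18361), -1)) = Mul(Add(Mul(216, -365), Rational(-1, 482839)), Pow(-18357, -1)) = Mul(Add(-78840, Rational(-1, 482839)), Rational(-1, 18357)) = Mul(Rational(-38067026761, 482839), Rational(-1, 18357)) = Rational(38067026761, 8863475523)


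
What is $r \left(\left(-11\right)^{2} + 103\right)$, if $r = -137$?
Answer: $-30688$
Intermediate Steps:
$r \left(\left(-11\right)^{2} + 103\right) = - 137 \left(\left(-11\right)^{2} + 103\right) = - 137 \left(121 + 103\right) = \left(-137\right) 224 = -30688$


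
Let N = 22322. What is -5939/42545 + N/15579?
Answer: 857165809/662808555 ≈ 1.2932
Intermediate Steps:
-5939/42545 + N/15579 = -5939/42545 + 22322/15579 = 857165809/662808555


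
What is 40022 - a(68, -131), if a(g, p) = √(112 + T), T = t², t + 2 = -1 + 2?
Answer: 40022 - √113 ≈ 40011.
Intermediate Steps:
t = -1 (t = -2 + (-1 + 2) = -2 + 1 = -1)
T = 1 (T = (-1)² = 1)
a(g, p) = √113 (a(g, p) = √(112 + 1) = √113)
40022 - a(68, -131) = 40022 - √113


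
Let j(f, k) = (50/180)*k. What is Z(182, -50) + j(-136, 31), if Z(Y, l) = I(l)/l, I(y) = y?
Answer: 173/18 ≈ 9.6111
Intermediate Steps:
j(f, k) = 5*k/18 (j(f, k) = (50*(1/180))*k = 5*k/18)
Z(Y, l) = 1 (Z(Y, l) = l/l = 1)
Z(182, -50) + j(-136, 31) = 1 + (5/18)*31 = 1 + 155/18 = 173/18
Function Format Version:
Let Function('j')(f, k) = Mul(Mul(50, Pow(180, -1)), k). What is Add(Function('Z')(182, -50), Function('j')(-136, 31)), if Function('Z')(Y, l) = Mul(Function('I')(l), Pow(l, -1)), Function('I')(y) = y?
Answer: Rational(173, 18) ≈ 9.6111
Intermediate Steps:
Function('j')(f, k) = Mul(Rational(5, 18), k) (Function('j')(f, k) = Mul(Mul(50, Rational(1, 180)), k) = Mul(Rational(5, 18), k))
Function('Z')(Y, l) = 1 (Function('Z')(Y, l) = Mul(l, Pow(l, -1)) = 1)
Add(Function('Z')(182, -50), Function('j')(-136, 31)) = Add(1, Mul(Rational(5, 18), 31)) = Add(1, Rational(155, 18)) = Rational(173, 18)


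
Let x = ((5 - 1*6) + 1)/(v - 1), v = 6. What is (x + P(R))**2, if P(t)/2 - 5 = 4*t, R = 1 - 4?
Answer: 196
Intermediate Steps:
R = -3
P(t) = 10 + 8*t (P(t) = 10 + 2*(4*t) = 10 + 8*t)
x = 0 (x = ((5 - 1*6) + 1)/(6 - 1) = ((5 - 6) + 1)/5 = (-1 + 1)*(1/5) = 0*(1/5) = 0)
(x + P(R))**2 = (0 + (10 + 8*(-3)))**2 = (0 + (10 - 24))**2 = (0 - 14)**2 = (-14)**2 = 196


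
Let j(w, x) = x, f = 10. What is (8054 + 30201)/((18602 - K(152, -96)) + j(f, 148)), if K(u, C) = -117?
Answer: 38255/18867 ≈ 2.0276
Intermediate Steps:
(8054 + 30201)/((18602 - K(152, -96)) + j(f, 148)) = (8054 + 30201)/((18602 - 1*(-117)) + 148) = 38255/((18602 + 117) + 148) = 38255/(18719 + 148) = 38255/18867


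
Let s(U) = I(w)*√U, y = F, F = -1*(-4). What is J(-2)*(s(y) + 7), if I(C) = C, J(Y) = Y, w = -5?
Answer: 6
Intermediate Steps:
F = 4
y = 4
s(U) = -5*√U
J(-2)*(s(y) + 7) = -2*(-5*√4 + 7) = -2*(-5*2 + 7) = -2*(-10 + 7) = -2*(-3) = 6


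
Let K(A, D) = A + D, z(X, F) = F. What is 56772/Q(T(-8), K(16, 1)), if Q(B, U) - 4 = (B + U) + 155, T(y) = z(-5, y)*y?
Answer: 4731/20 ≈ 236.55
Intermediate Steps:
T(y) = y² (T(y) = y*y = y²)
Q(B, U) = 159 + B + U (Q(B, U) = 4 + ((B + U) + 155) = 4 + (155 + B + U) = 159 + B + U)
56772/Q(T(-8), K(16, 1)) = 56772/(159 + (-8)² + (16 + 1)) = 56772/(159 + 64 + 17) = 56772/240 = 56772*(1/240) = 4731/20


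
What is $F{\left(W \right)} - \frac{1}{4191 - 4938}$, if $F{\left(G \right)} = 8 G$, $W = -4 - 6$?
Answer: $- \frac{59759}{747} \approx -79.999$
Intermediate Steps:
$W = -10$ ($W = -4 - 6 = -10$)
$F{\left(W \right)} - \frac{1}{4191 - 4938} = 8 \left(-10\right) - \frac{1}{4191 - 4938} = -80 - \frac{1}{-747} = -80 - - \frac{1}{747} = -80 + \frac{1}{747} = - \frac{59759}{747}$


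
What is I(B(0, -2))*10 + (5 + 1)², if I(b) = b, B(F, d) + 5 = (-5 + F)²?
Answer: 236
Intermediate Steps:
B(F, d) = -5 + (-5 + F)²
I(B(0, -2))*10 + (5 + 1)² = (-5 + (-5 + 0)²)*10 + (5 + 1)² = (-5 + (-5)²)*10 + 6² = (-5 + 25)*10 + 36 = 20*10 + 36 = 200 + 36 = 236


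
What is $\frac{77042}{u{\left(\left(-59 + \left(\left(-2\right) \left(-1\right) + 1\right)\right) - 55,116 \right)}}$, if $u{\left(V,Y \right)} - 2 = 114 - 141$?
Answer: $- \frac{77042}{25} \approx -3081.7$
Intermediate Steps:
$u{\left(V,Y \right)} = -25$ ($u{\left(V,Y \right)} = 2 + \left(114 - 141\right) = 2 - 27 = -25$)
$\frac{77042}{u{\left(\left(-59 + \left(\left(-2\right) \left(-1\right) + 1\right)\right) - 55,116 \right)}} = \frac{77042}{-25} = 77042 \left(- \frac{1}{25}\right) = - \frac{77042}{25}$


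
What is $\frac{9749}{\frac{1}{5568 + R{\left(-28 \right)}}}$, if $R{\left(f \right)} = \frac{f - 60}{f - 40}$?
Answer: $\frac{923015822}{17} \approx 5.4295 \cdot 10^{7}$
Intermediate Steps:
$R{\left(f \right)} = \frac{-60 + f}{-40 + f}$
$\frac{9749}{\frac{1}{5568 + R{\left(-28 \right)}}} = \frac{9749}{\frac{1}{5568 + \frac{-60 - 28}{-40 - 28}}} = \frac{9749}{\frac{1}{5568 + \frac{1}{-68} \left(-88\right)}} = \frac{9749}{\frac{1}{5568 - - \frac{22}{17}}} = \frac{9749}{\frac{1}{5568 + \frac{22}{17}}} = \frac{9749}{\frac{1}{\frac{94678}{17}}} = \frac{9749}{\frac{17}{94678}} = 9749 \cdot \frac{94678}{17} = \frac{923015822}{17}$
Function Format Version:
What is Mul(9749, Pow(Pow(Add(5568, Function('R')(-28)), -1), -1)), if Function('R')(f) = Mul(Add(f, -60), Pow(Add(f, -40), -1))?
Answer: Rational(923015822, 17) ≈ 5.4295e+7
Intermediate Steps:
Function('R')(f) = Mul(Pow(Add(-40, f), -1), Add(-60, f)) (Function('R')(f) = Mul(Add(-60, f), Pow(Add(-40, f), -1)) = Mul(Pow(Add(-40, f), -1), Add(-60, f)))
Mul(9749, Pow(Pow(Add(5568, Function('R')(-28)), -1), -1)) = Mul(9749, Pow(Pow(Add(5568, Mul(Pow(Add(-40, -28), -1), Add(-60, -28))), -1), -1)) = Mul(9749, Pow(Pow(Add(5568, Mul(Pow(-68, -1), -88)), -1), -1)) = Mul(9749, Pow(Pow(Add(5568, Mul(Rational(-1, 68), -88)), -1), -1)) = Mul(9749, Pow(Pow(Add(5568, Rational(22, 17)), -1), -1)) = Mul(9749, Pow(Pow(Rational(94678, 17), -1), -1)) = Mul(9749, Pow(Rational(17, 94678), -1)) = Mul(9749, Rational(94678, 17)) = Rational(923015822, 17)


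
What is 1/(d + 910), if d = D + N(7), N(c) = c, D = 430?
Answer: 1/1347 ≈ 0.00074239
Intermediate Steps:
d = 437 (d = 430 + 7 = 437)
1/(d + 910) = 1/(437 + 910) = 1/1347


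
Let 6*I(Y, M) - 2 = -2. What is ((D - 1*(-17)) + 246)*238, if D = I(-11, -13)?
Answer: 62594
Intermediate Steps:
I(Y, M) = 0 (I(Y, M) = ⅓ + (⅙)*(-2) = ⅓ - ⅓ = 0)
D = 0
((D - 1*(-17)) + 246)*238 = ((0 - 1*(-17)) + 246)*238 = ((0 + 17) + 246)*238 = (17 + 246)*238 = 263*238 = 62594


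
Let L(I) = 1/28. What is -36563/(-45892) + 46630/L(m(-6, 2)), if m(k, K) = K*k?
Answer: 59918467443/45892 ≈ 1.3056e+6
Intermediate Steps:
L(I) = 1/28
-36563/(-45892) + 46630/L(m(-6, 2)) = -36563/(-45892) + 46630/(1/28) = -36563*(-1/45892) + 46630*28 = 36563/45892 + 1305640 = 59918467443/45892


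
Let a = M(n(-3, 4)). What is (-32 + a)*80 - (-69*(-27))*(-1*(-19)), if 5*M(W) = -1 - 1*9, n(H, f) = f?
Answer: -38117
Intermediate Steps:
M(W) = -2 (M(W) = (-1 - 1*9)/5 = (-1 - 9)/5 = (⅕)*(-10) = -2)
a = -2
(-32 + a)*80 - (-69*(-27))*(-1*(-19)) = (-32 - 2)*80 - (-69*(-27))*(-1*(-19)) = -34*80 - 1863*19 = -2720 - 1*35397 = -2720 - 35397 = -38117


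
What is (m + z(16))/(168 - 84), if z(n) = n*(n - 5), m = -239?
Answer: -¾ ≈ -0.75000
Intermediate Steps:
z(n) = n*(-5 + n)
(m + z(16))/(168 - 84) = (-239 + 16*(-5 + 16))/(168 - 84) = (-239 + 16*11)/84 = (-239 + 176)*(1/84) = -63*1/84 = -¾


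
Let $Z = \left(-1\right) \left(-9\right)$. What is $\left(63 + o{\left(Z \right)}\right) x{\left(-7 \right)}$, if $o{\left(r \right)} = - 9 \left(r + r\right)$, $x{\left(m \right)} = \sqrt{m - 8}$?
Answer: $- 99 i \sqrt{15} \approx - 383.43 i$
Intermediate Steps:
$x{\left(m \right)} = \sqrt{-8 + m}$
$Z = 9$
$o{\left(r \right)} = - 18 r$ ($o{\left(r \right)} = - 9 \cdot 2 r = - 18 r$)
$\left(63 + o{\left(Z \right)}\right) x{\left(-7 \right)} = \left(63 - 162\right) \sqrt{-8 - 7} = \left(63 - 162\right) \sqrt{-15} = - 99 i \sqrt{15}$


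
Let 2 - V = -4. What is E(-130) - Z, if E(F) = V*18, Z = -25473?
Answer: 25581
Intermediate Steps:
V = 6 (V = 2 - 1*(-4) = 2 + 4 = 6)
E(F) = 108 (E(F) = 6*18 = 108)
E(-130) - Z = 108 - 1*(-25473) = 108 + 25473 = 25581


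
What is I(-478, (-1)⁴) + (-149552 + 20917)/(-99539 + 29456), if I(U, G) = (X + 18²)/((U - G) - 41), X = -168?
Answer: 82777/53910 ≈ 1.5355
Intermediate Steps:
I(U, G) = 156/(-41 + U - G) (I(U, G) = (-168 + 18²)/((U - G) - 41) = (-168 + 324)/(-41 + U - G) = 156/(-41 + U - G))
I(-478, (-1)⁴) + (-149552 + 20917)/(-99539 + 29456) = -156/(41 + (-1)⁴ - 1*(-478)) + (-149552 + 20917)/(-99539 + 29456) = -156/(41 + 1 + 478) - 128635/(-70083) = -156/520 - 128635*(-1/70083) = -156*1/520 + 9895/5391 = -3/10 + 9895/5391 = 82777/53910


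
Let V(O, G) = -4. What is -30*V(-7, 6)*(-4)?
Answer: -480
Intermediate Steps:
-30*V(-7, 6)*(-4) = -30*(-4)*(-4) = 120*(-4) = -480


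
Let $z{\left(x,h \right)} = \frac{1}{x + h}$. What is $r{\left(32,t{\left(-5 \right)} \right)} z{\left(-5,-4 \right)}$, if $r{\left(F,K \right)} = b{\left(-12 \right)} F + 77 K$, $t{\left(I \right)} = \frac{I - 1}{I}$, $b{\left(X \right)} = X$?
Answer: $\frac{162}{5} \approx 32.4$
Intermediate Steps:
$t{\left(I \right)} = \frac{-1 + I}{I}$
$r{\left(F,K \right)} = - 12 F + 77 K$
$z{\left(x,h \right)} = \frac{1}{h + x}$
$r{\left(32,t{\left(-5 \right)} \right)} z{\left(-5,-4 \right)} = \frac{\left(-12\right) 32 + 77 \frac{-1 - 5}{-5}}{-4 - 5} = \frac{-384 + 77 \left(\left(- \frac{1}{5}\right) \left(-6\right)\right)}{-9} = \left(-384 + 77 \cdot \frac{6}{5}\right) \left(- \frac{1}{9}\right) = \left(-384 + \frac{462}{5}\right) \left(- \frac{1}{9}\right) = \left(- \frac{1458}{5}\right) \left(- \frac{1}{9}\right) = \frac{162}{5}$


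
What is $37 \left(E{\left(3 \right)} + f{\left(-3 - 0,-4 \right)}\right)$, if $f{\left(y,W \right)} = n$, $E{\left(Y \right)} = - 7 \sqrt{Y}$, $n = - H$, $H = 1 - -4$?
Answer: $-185 - 259 \sqrt{3} \approx -633.6$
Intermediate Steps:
$H = 5$ ($H = 1 + 4 = 5$)
$n = -5$ ($n = \left(-1\right) 5 = -5$)
$f{\left(y,W \right)} = -5$
$37 \left(E{\left(3 \right)} + f{\left(-3 - 0,-4 \right)}\right) = 37 \left(- 7 \sqrt{3} - 5\right) = 37 \left(-5 - 7 \sqrt{3}\right) = -185 - 259 \sqrt{3}$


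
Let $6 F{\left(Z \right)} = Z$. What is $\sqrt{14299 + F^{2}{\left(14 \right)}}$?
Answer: $\frac{2 \sqrt{32185}}{3} \approx 119.6$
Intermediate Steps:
$F{\left(Z \right)} = \frac{Z}{6}$
$\sqrt{14299 + F^{2}{\left(14 \right)}} = \sqrt{14299 + \left(\frac{1}{6} \cdot 14\right)^{2}} = \sqrt{14299 + \left(\frac{7}{3}\right)^{2}} = \sqrt{14299 + \frac{49}{9}} = \sqrt{\frac{128740}{9}} = \frac{2 \sqrt{32185}}{3}$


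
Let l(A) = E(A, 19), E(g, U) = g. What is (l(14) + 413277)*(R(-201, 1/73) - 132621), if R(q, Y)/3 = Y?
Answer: -4001206557030/73 ≈ -5.4811e+10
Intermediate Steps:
R(q, Y) = 3*Y
l(A) = A
(l(14) + 413277)*(R(-201, 1/73) - 132621) = (14 + 413277)*(3/73 - 132621) = 413291*(3*(1/73) - 132621) = 413291*(3/73 - 132621) = 413291*(-9681330/73) = -4001206557030/73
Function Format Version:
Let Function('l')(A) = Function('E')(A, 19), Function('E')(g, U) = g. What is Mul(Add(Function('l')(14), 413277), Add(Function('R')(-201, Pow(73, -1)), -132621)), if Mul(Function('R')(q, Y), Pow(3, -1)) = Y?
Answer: Rational(-4001206557030, 73) ≈ -5.4811e+10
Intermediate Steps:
Function('R')(q, Y) = Mul(3, Y)
Function('l')(A) = A
Mul(Add(Function('l')(14), 413277), Add(Function('R')(-201, Pow(73, -1)), -132621)) = Mul(Add(14, 413277), Add(Mul(3, Pow(73, -1)), -132621)) = Mul(413291, Add(Mul(3, Rational(1, 73)), -132621)) = Mul(413291, Add(Rational(3, 73), -132621)) = Mul(413291, Rational(-9681330, 73)) = Rational(-4001206557030, 73)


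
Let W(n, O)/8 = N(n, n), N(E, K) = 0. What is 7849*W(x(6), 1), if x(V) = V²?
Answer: 0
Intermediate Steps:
W(n, O) = 0 (W(n, O) = 8*0 = 0)
7849*W(x(6), 1) = 7849*0 = 0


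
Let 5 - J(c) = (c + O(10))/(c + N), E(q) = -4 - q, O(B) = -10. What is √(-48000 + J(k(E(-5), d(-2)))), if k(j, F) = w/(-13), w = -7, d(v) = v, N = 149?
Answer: I*√62201438/36 ≈ 219.08*I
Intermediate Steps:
k(j, F) = 7/13 (k(j, F) = -7/(-13) = -7*(-1/13) = 7/13)
J(c) = 5 - (-10 + c)/(149 + c) (J(c) = 5 - (c - 10)/(c + 149) = 5 - (-10 + c)/(149 + c))
√(-48000 + J(k(E(-5), d(-2)))) = √(-48000 + (755 + 4*(7/13))/(149 + 7/13)) = √(-48000 + (755 + 28/13)/(1944/13)) = √(-48000 + (13/1944)*(9843/13)) = √(-48000 + 3281/648) = √(-31100719/648) = I*√62201438/36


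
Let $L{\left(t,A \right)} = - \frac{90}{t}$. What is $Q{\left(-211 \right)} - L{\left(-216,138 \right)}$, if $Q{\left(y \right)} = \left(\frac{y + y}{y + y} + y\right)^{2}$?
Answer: $\frac{529195}{12} \approx 44100.0$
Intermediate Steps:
$Q{\left(y \right)} = \left(1 + y\right)^{2}$ ($Q{\left(y \right)} = \left(\frac{2 y}{2 y} + y\right)^{2} = \left(2 y \frac{1}{2 y} + y\right)^{2} = \left(1 + y\right)^{2}$)
$Q{\left(-211 \right)} - L{\left(-216,138 \right)} = \left(1 - 211\right)^{2} - - \frac{90}{-216} = \left(-210\right)^{2} - \left(-90\right) \left(- \frac{1}{216}\right) = 44100 - \frac{5}{12} = \frac{529195}{12}$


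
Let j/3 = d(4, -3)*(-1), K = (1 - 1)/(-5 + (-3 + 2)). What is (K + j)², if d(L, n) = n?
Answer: 81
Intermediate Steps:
K = 0 (K = 0/(-5 - 1) = 0/(-6) = 0*(-⅙) = 0)
j = 9 (j = 3*(-3*(-1)) = 3*3 = 9)
(K + j)² = (0 + 9)² = 9² = 81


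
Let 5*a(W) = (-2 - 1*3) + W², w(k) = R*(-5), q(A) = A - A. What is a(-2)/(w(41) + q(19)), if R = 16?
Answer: 1/400 ≈ 0.0025000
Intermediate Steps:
q(A) = 0
w(k) = -80 (w(k) = 16*(-5) = -80)
a(W) = -1 + W²/5 (a(W) = ((-2 - 1*3) + W²)/5 = ((-2 - 3) + W²)/5 = (-5 + W²)/5 = -1 + W²/5)
a(-2)/(w(41) + q(19)) = (-1 + (⅕)*(-2)²)/(-80 + 0) = (-1 + (⅕)*4)/(-80) = (-1 + ⅘)*(-1/80) = -⅕*(-1/80) = 1/400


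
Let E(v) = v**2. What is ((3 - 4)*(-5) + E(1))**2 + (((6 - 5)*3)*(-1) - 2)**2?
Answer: 61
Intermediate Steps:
((3 - 4)*(-5) + E(1))**2 + (((6 - 5)*3)*(-1) - 2)**2 = ((3 - 4)*(-5) + 1**2)**2 + (((6 - 5)*3)*(-1) - 2)**2 = (-1*(-5) + 1)**2 + ((1*3)*(-1) - 2)**2 = (5 + 1)**2 + (3*(-1) - 2)**2 = 6**2 + (-3 - 2)**2 = 36 + (-5)**2 = 36 + 25 = 61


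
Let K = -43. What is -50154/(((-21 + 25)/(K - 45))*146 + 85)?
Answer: -275847/431 ≈ -640.02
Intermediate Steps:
-50154/(((-21 + 25)/(K - 45))*146 + 85) = -50154/(((-21 + 25)/(-43 - 45))*146 + 85) = -50154/((4/(-88))*146 + 85) = -50154/((4*(-1/88))*146 + 85) = -50154/(-1/22*146 + 85) = -50154/(-73/11 + 85) = -50154/862/11 = -50154*11/862 = -275847/431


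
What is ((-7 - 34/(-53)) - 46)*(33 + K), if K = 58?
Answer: -252525/53 ≈ -4764.6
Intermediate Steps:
((-7 - 34/(-53)) - 46)*(33 + K) = ((-7 - 34/(-53)) - 46)*(33 + 58) = ((-7 - 34*(-1/53)) - 46)*91 = ((-7 + 34/53) - 46)*91 = (-337/53 - 46)*91 = -2775/53*91 = -252525/53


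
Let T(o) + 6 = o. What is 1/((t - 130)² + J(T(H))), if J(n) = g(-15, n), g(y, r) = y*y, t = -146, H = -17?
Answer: 1/76401 ≈ 1.3089e-5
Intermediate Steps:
T(o) = -6 + o
g(y, r) = y²
J(n) = 225 (J(n) = (-15)² = 225)
1/((t - 130)² + J(T(H))) = 1/((-146 - 130)² + 225) = 1/((-276)² + 225) = 1/(76176 + 225) = 1/76401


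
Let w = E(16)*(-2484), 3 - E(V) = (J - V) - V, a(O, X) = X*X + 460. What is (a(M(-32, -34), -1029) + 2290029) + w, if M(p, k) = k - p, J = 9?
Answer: 3284746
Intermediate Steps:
a(O, X) = 460 + X**2 (a(O, X) = X**2 + 460 = 460 + X**2)
E(V) = -6 + 2*V (E(V) = 3 - ((9 - V) - V) = 3 - (9 - 2*V) = 3 + (-9 + 2*V) = -6 + 2*V)
w = -64584 (w = (-6 + 2*16)*(-2484) = (-6 + 32)*(-2484) = 26*(-2484) = -64584)
(a(M(-32, -34), -1029) + 2290029) + w = ((460 + (-1029)**2) + 2290029) - 64584 = ((460 + 1058841) + 2290029) - 64584 = (1059301 + 2290029) - 64584 = 3349330 - 64584 = 3284746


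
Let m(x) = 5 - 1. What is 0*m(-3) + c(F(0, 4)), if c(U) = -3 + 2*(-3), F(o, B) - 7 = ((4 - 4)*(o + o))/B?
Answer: -9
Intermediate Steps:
m(x) = 4
F(o, B) = 7 (F(o, B) = 7 + ((4 - 4)*(o + o))/B = 7 + (0*(2*o))/B = 7 + 0/B = 7 + 0 = 7)
c(U) = -9 (c(U) = -3 - 6 = -9)
0*m(-3) + c(F(0, 4)) = 0*4 - 9 = 0 - 9 = -9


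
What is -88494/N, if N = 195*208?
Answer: -14749/6760 ≈ -2.1818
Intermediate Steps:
N = 40560
-88494/N = -88494/40560 = -88494*1/40560 = -14749/6760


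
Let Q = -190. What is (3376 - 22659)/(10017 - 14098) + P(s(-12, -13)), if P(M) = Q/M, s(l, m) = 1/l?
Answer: 847633/371 ≈ 2284.7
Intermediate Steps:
P(M) = -190/M
(3376 - 22659)/(10017 - 14098) + P(s(-12, -13)) = (3376 - 22659)/(10017 - 14098) - 190/(1/(-12)) = -19283/(-4081) - 190/(-1/12) = -19283*(-1/4081) - 190*(-12) = 1753/371 + 2280 = 847633/371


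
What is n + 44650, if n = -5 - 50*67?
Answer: 41295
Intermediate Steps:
n = -3355 (n = -5 - 3350 = -3355)
n + 44650 = -3355 + 44650 = 41295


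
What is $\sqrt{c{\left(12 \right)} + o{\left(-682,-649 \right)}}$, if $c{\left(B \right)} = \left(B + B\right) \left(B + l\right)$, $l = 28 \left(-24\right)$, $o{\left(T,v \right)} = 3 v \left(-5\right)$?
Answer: $i \sqrt{6105} \approx 78.135 i$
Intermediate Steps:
$o{\left(T,v \right)} = - 15 v$
$l = -672$
$c{\left(B \right)} = 2 B \left(-672 + B\right)$ ($c{\left(B \right)} = \left(B + B\right) \left(B - 672\right) = 2 B \left(-672 + B\right)$)
$\sqrt{c{\left(12 \right)} + o{\left(-682,-649 \right)}} = \sqrt{2 \cdot 12 \left(-672 + 12\right) - -9735} = \sqrt{2 \cdot 12 \left(-660\right) + 9735} = \sqrt{-15840 + 9735} = \sqrt{-6105} = i \sqrt{6105}$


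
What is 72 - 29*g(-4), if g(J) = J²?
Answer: -392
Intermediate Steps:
72 - 29*g(-4) = 72 - 29*(-4)² = 72 - 29*16 = 72 - 464 = -392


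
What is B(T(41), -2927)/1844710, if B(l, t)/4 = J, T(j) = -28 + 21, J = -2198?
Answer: -628/131765 ≈ -0.0047661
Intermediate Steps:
T(j) = -7
B(l, t) = -8792 (B(l, t) = 4*(-2198) = -8792)
B(T(41), -2927)/1844710 = -8792/1844710 = -8792*1/1844710 = -628/131765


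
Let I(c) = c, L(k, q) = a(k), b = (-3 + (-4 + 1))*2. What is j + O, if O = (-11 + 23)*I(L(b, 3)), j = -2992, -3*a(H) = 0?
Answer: -2992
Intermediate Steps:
a(H) = 0 (a(H) = -⅓*0 = 0)
b = -12 (b = (-3 - 3)*2 = -6*2 = -12)
L(k, q) = 0
O = 0 (O = (-11 + 23)*0 = 12*0 = 0)
j + O = -2992 + 0 = -2992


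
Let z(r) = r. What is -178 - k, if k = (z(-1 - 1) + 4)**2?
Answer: -182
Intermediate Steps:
k = 4 (k = ((-1 - 1) + 4)**2 = (-2 + 4)**2 = 2**2 = 4)
-178 - k = -178 - 1*4 = -178 - 4 = -182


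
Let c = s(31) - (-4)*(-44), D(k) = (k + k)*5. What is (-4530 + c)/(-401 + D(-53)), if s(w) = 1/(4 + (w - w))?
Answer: 2689/532 ≈ 5.0545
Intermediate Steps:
D(k) = 10*k (D(k) = (2*k)*5 = 10*k)
s(w) = 1/4 (s(w) = 1/(4 + 0) = 1/4)
c = -703/4 (c = 1/4 - (-4)*(-44) = 1/4 - 1*176 = 1/4 - 176 = -703/4 ≈ -175.75)
(-4530 + c)/(-401 + D(-53)) = (-4530 - 703/4)/(-401 + 10*(-53)) = -18823/(4*(-401 - 530)) = -18823/4/(-931) = -18823/4*(-1/931) = 2689/532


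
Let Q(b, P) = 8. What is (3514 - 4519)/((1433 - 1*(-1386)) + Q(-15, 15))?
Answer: -1005/2827 ≈ -0.35550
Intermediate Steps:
(3514 - 4519)/((1433 - 1*(-1386)) + Q(-15, 15)) = (3514 - 4519)/((1433 - 1*(-1386)) + 8) = -1005/((1433 + 1386) + 8) = -1005/(2819 + 8) = -1005/2827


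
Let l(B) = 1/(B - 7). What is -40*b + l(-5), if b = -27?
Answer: 12959/12 ≈ 1079.9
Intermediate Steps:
l(B) = 1/(-7 + B)
-40*b + l(-5) = -40*(-27) + 1/(-7 - 5) = 1080 + 1/(-12) = 1080 - 1/12 = 12959/12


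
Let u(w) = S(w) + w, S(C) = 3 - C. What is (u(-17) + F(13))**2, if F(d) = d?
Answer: 256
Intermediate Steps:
u(w) = 3 (u(w) = (3 - w) + w = 3)
(u(-17) + F(13))**2 = (3 + 13)**2 = 16**2 = 256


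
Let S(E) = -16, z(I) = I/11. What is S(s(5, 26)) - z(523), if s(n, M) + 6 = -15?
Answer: -699/11 ≈ -63.545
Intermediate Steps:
z(I) = I/11 (z(I) = I*(1/11) = I/11)
s(n, M) = -21 (s(n, M) = -6 - 15 = -21)
S(s(5, 26)) - z(523) = -16 - 523/11 = -699/11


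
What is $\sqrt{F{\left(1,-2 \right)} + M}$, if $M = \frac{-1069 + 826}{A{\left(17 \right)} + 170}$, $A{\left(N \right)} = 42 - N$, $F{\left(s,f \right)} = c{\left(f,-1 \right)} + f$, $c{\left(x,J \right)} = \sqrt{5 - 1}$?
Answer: $\frac{9 i \sqrt{65}}{65} \approx 1.1163 i$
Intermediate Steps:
$c{\left(x,J \right)} = 2$ ($c{\left(x,J \right)} = \sqrt{4} = 2$)
$F{\left(s,f \right)} = 2 + f$
$M = - \frac{81}{65}$ ($M = \frac{-1069 + 826}{\left(42 - 17\right) + 170} = - \frac{243}{\left(42 - 17\right) + 170} = - \frac{243}{25 + 170} = - \frac{243}{195} = \left(-243\right) \frac{1}{195} = - \frac{81}{65} \approx -1.2462$)
$\sqrt{F{\left(1,-2 \right)} + M} = \sqrt{\left(2 - 2\right) - \frac{81}{65}} = \sqrt{0 - \frac{81}{65}} = \sqrt{- \frac{81}{65}} = \frac{9 i \sqrt{65}}{65}$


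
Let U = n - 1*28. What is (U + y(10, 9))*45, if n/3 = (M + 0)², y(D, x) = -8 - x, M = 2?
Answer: -1485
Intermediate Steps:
n = 12 (n = 3*(2 + 0)² = 3*2² = 3*4 = 12)
U = -16 (U = 12 - 1*28 = 12 - 28 = -16)
(U + y(10, 9))*45 = (-16 + (-8 - 1*9))*45 = (-16 + (-8 - 9))*45 = (-16 - 17)*45 = -33*45 = -1485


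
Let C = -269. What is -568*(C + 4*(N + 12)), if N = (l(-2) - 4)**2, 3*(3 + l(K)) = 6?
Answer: 68728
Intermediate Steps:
l(K) = -1 (l(K) = -3 + (1/3)*6 = -3 + 2 = -1)
N = 25 (N = (-1 - 4)**2 = (-5)**2 = 25)
-568*(C + 4*(N + 12)) = -568*(-269 + 4*(25 + 12)) = -568*(-269 + 4*37) = -568*(-269 + 148) = -568*(-121) = 68728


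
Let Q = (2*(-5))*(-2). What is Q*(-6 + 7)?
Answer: 20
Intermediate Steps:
Q = 20 (Q = -10*(-2) = 20)
Q*(-6 + 7) = 20*(-6 + 7) = 20*1 = 20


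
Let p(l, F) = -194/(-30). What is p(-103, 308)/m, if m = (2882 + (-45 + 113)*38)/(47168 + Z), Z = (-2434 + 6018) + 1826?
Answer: 283337/4555 ≈ 62.203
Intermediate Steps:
p(l, F) = 97/15 (p(l, F) = -194*(-1/30) = 97/15)
Z = 5410 (Z = 3584 + 1826 = 5410)
m = 911/8763 (m = (2882 + (-45 + 113)*38)/(47168 + 5410) = (2882 + 68*38)/52578 = (2882 + 2584)*(1/52578) = 5466*(1/52578) = 911/8763 ≈ 0.10396)
p(-103, 308)/m = 97/(15*(911/8763)) = (97/15)*(8763/911) = 283337/4555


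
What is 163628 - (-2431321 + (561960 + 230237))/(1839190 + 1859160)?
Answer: 302577626462/1849175 ≈ 1.6363e+5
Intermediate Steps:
163628 - (-2431321 + (561960 + 230237))/(1839190 + 1859160) = 163628 - (-2431321 + 792197)/3698350 = 163628 - (-1639124)/3698350 = 163628 - 1*(-819562/1849175) = 163628 + 819562/1849175 = 302577626462/1849175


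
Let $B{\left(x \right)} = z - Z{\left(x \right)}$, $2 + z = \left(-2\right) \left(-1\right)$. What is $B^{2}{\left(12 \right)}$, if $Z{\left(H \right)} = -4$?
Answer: $16$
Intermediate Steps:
$z = 0$ ($z = -2 - -2 = -2 + 2 = 0$)
$B{\left(x \right)} = 4$ ($B{\left(x \right)} = 0 - -4 = 0 + 4 = 4$)
$B^{2}{\left(12 \right)} = 4^{2} = 16$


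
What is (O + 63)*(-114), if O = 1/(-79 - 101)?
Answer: -215441/30 ≈ -7181.4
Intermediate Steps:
O = -1/180 (O = 1/(-180) = -1/180 ≈ -0.0055556)
(O + 63)*(-114) = (-1/180 + 63)*(-114) = (11339/180)*(-114) = -215441/30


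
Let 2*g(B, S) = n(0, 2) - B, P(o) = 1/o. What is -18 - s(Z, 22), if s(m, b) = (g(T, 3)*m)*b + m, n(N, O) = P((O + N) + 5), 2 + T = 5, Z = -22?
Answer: -4812/7 ≈ -687.43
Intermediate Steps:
T = 3 (T = -2 + 5 = 3)
P(o) = 1/o
n(N, O) = 1/(5 + N + O) (n(N, O) = 1/((O + N) + 5) = 1/((N + O) + 5) = 1/(5 + N + O))
g(B, S) = 1/14 - B/2 (g(B, S) = (1/(5 + 0 + 2) - B)/2 = (1/7 - B)/2 = 1/14 - B/2)
s(m, b) = m - 10*b*m/7 (s(m, b) = ((1/14 - 1/2*3)*m)*b + m = ((1/14 - 3/2)*m)*b + m = (-10*m/7)*b + m = -10*b*m/7 + m = m - 10*b*m/7)
-18 - s(Z, 22) = -18 - (-22)*(7 - 10*22)/7 = -18 - (-22)*(7 - 220)/7 = -18 - (-22)*(-213)/7 = -18 - 1*4686/7 = -18 - 4686/7 = -4812/7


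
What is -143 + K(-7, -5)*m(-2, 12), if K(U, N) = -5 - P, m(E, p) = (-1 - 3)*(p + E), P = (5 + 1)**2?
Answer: 1497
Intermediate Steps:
P = 36 (P = 6**2 = 36)
m(E, p) = -4*E - 4*p (m(E, p) = -4*(E + p) = -4*E - 4*p)
K(U, N) = -41 (K(U, N) = -5 - 1*36 = -5 - 36 = -41)
-143 + K(-7, -5)*m(-2, 12) = -143 - 41*(-4*(-2) - 4*12) = -143 - 41*(8 - 48) = -143 - 41*(-40) = -143 + 1640 = 1497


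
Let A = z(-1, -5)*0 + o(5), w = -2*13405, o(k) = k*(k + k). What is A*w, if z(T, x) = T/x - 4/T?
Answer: -1340500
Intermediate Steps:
z(T, x) = -4/T + T/x
o(k) = 2*k² (o(k) = k*(2*k) = 2*k²)
w = -26810
A = 50 (A = (-4/(-1) - 1/(-5))*0 + 2*5² = (-4*(-1) - 1*(-⅕))*0 + 2*25 = (4 + ⅕)*0 + 50 = (21/5)*0 + 50 = 0 + 50 = 50)
A*w = 50*(-26810) = -1340500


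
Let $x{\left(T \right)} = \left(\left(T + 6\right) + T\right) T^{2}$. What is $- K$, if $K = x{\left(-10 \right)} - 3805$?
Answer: $5205$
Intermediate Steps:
$x{\left(T \right)} = T^{2} \left(6 + 2 T\right)$ ($x{\left(T \right)} = \left(\left(6 + T\right) + T\right) T^{2} = \left(6 + 2 T\right) T^{2} = T^{2} \left(6 + 2 T\right)$)
$K = -5205$ ($K = 2 \left(-10\right)^{2} \left(3 - 10\right) - 3805 = 2 \cdot 100 \left(-7\right) - 3805 = -1400 - 3805 = -5205$)
$- K = \left(-1\right) \left(-5205\right) = 5205$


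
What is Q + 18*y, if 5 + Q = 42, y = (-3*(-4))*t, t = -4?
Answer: -827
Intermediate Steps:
y = -48 (y = -3*(-4)*(-4) = 12*(-4) = -48)
Q = 37 (Q = -5 + 42 = 37)
Q + 18*y = 37 + 18*(-48) = 37 - 864 = -827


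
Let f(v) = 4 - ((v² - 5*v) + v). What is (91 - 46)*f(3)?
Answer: 315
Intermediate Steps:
f(v) = 4 - v² + 4*v (f(v) = 4 - (v² - 4*v) = 4 + (-v² + 4*v) = 4 - v² + 4*v)
(91 - 46)*f(3) = (91 - 46)*(4 - 1*3² + 4*3) = 45*(4 - 1*9 + 12) = 45*(4 - 9 + 12) = 45*7 = 315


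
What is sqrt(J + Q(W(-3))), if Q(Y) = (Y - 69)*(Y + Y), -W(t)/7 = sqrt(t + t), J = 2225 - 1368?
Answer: sqrt(269 + 966*I*sqrt(6)) ≈ 36.404 + 32.5*I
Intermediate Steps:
J = 857
W(t) = -7*sqrt(2)*sqrt(t) (W(t) = -7*sqrt(t + t) = -7*sqrt(2)*sqrt(t))
Q(Y) = 2*Y*(-69 + Y) (Q(Y) = (-69 + Y)*(2*Y) = 2*Y*(-69 + Y))
sqrt(J + Q(W(-3))) = sqrt(857 + 2*(-7*sqrt(2)*sqrt(-3))*(-69 - 7*sqrt(2)*sqrt(-3))) = sqrt(857 + 2*(-7*sqrt(2)*I*sqrt(3))*(-69 - 7*sqrt(2)*I*sqrt(3))) = sqrt(857 + 2*(-7*I*sqrt(6))*(-69 - 7*I*sqrt(6))) = sqrt(857 - 14*I*sqrt(6)*(-69 - 7*I*sqrt(6)))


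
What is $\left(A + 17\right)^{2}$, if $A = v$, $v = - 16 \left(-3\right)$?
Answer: $4225$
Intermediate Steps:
$v = 48$ ($v = \left(-1\right) \left(-48\right) = 48$)
$A = 48$
$\left(A + 17\right)^{2} = \left(48 + 17\right)^{2} = 65^{2} = 4225$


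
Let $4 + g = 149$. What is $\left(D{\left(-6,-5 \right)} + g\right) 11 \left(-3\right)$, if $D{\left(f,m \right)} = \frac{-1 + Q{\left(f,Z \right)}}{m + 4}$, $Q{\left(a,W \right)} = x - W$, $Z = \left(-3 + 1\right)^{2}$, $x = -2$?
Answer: $-5016$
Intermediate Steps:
$Z = 4$ ($Z = \left(-2\right)^{2} = 4$)
$Q{\left(a,W \right)} = -2 - W$
$D{\left(f,m \right)} = - \frac{7}{4 + m}$ ($D{\left(f,m \right)} = \frac{-1 - 6}{m + 4} = \frac{-1 - 6}{4 + m} = - \frac{7}{4 + m}$)
$g = 145$ ($g = -4 + 149 = 145$)
$\left(D{\left(-6,-5 \right)} + g\right) 11 \left(-3\right) = \left(- \frac{7}{4 - 5} + 145\right) 11 \left(-3\right) = \left(- \frac{7}{-1} + 145\right) \left(-33\right) = \left(\left(-7\right) \left(-1\right) + 145\right) \left(-33\right) = \left(7 + 145\right) \left(-33\right) = 152 \left(-33\right) = -5016$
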